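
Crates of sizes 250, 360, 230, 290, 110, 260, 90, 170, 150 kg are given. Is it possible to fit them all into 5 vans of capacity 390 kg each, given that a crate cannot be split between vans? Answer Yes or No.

No

Total = 1910 kg; ⌈1910/390⌉ = 5.
The bound of 5 does not rule out 5, but exhaustive search shows no assignment into 5 vans of capacity 390 kg exists — the minimum is 6.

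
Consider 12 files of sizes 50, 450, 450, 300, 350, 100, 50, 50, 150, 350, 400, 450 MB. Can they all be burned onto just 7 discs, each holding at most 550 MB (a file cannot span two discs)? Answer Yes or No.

Yes

A valid assignment using 7 discs:
  disc 1: 450 + 100 = 550
  disc 2: 450 + 50 + 50 = 550
  disc 3: 450 + 50 = 500
  disc 4: 400 + 150 = 550
  disc 5: 350 = 350
  disc 6: 350 = 350
  disc 7: 300 = 300
Every load is within 550 MB, so 7 discs suffice.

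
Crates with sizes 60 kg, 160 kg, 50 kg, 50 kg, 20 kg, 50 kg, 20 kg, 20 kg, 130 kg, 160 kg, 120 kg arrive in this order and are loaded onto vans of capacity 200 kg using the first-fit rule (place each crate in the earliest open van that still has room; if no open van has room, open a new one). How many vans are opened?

  60 → van 1 (new)  [load 60/200]
  160 → van 2 (new)  [load 160/200]
  50 → van 1  [load 110/200]
  50 → van 1  [load 160/200]
  20 → van 1  [load 180/200]
  50 → van 3 (new)  [load 50/200]
  20 → van 1  [load 200/200]
  20 → van 2  [load 180/200]
  130 → van 3  [load 180/200]
  160 → van 4 (new)  [load 160/200]
  120 → van 5 (new)  [load 120/200]
5 vans opened.

5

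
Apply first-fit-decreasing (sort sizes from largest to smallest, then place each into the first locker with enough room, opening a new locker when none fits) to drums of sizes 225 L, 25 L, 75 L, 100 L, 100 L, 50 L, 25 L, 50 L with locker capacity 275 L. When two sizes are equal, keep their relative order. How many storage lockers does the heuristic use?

Sorted descending: 225, 100, 100, 75, 50, 50, 25, 25.
  225 → locker 1 (new)  [load 225/275]
  100 → locker 2 (new)  [load 100/275]
  100 → locker 2  [load 200/275]
  75 → locker 2  [load 275/275]
  50 → locker 1  [load 275/275]
  50 → locker 3 (new)  [load 50/275]
  25 → locker 3  [load 75/275]
  25 → locker 3  [load 100/275]
3 storage lockers opened.

3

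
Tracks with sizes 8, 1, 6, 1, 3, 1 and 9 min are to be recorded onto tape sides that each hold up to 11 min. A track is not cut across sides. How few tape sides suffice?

3

Total = 9 + 8 + 6 + 3 + 1 + 1 + 1 = 29 min.
Lower bound: ⌈29/11⌉ = 3 tape sides.
A packing using 3 tape sides:
  side 1: 9 + 1 + 1 = 11
  side 2: 8 + 3 = 11
  side 3: 6 + 1 = 7
This matches the lower bound, so 3 is optimal.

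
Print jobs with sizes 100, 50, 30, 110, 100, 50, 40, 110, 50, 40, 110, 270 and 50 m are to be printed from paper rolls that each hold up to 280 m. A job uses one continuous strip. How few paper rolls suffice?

5

Total = 270 + 110 + 110 + 110 + 100 + 100 + 50 + 50 + 50 + 50 + 40 + 40 + 30 = 1110 m.
Lower bound: ⌈1110/280⌉ = 4 paper rolls.
A packing using 5 paper rolls:
  roll 1: 270 = 270
  roll 2: 110 + 110 + 50 = 270
  roll 3: 110 + 100 + 50 = 260
  roll 4: 100 + 50 + 50 + 40 + 40 = 280
  roll 5: 30 = 30
No arrangement into 4 paper rolls stays within capacity, so 5 is optimal.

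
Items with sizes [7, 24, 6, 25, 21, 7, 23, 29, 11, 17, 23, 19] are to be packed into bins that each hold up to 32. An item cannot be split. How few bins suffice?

Total = 29 + 25 + 24 + 23 + 23 + 21 + 19 + 17 + 11 + 7 + 7 + 6 = 212.
Lower bound: ⌈212/32⌉ = 7 bins.
Also, 8 items each exceed 16, and no two of those can share a bin, so at least 8 bins are needed.
A packing using 8 bins:
  bin 1: 29 = 29
  bin 2: 25 + 7 = 32
  bin 3: 24 + 7 = 31
  bin 4: 23 + 6 = 29
  bin 5: 23 = 23
  bin 6: 21 + 11 = 32
  bin 7: 19 = 19
  bin 8: 17 = 17
This matches the lower bound, so 8 is optimal.

8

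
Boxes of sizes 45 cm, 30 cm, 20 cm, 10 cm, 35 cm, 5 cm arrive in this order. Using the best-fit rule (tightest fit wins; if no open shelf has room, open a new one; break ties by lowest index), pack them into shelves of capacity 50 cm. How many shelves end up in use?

  45 → shelf 1 (new)  [load 45/50]
  30 → shelf 2 (new)  [load 30/50]
  20 → shelf 2  [load 50/50]
  10 → shelf 3 (new)  [load 10/50]
  35 → shelf 3  [load 45/50]
  5 → shelf 1  [load 50/50]
3 shelves opened.

3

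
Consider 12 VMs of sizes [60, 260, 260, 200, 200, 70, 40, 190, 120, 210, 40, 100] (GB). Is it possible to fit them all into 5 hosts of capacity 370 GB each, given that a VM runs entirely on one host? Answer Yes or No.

Total = 1750 GB; ⌈1750/370⌉ = 5.
6 VMs each exceed half the capacity and cannot share a host, forcing at least 6 hosts.
At least 6 hosts are required, but only 5 are allowed.

No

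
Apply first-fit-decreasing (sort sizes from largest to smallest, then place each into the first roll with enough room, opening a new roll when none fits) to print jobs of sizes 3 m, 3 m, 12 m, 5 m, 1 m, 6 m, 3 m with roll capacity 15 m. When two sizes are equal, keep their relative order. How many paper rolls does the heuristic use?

3

Sorted descending: 12, 6, 5, 3, 3, 3, 1.
  12 → roll 1 (new)  [load 12/15]
  6 → roll 2 (new)  [load 6/15]
  5 → roll 2  [load 11/15]
  3 → roll 1  [load 15/15]
  3 → roll 2  [load 14/15]
  3 → roll 3 (new)  [load 3/15]
  1 → roll 2  [load 15/15]
3 paper rolls opened.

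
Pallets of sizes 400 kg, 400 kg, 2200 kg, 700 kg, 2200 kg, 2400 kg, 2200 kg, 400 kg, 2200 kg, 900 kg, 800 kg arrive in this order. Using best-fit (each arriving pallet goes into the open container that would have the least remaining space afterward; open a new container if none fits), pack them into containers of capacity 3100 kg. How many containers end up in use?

5

  400 → container 1 (new)  [load 400/3100]
  400 → container 1  [load 800/3100]
  2200 → container 1  [load 3000/3100]
  700 → container 2 (new)  [load 700/3100]
  2200 → container 2  [load 2900/3100]
  2400 → container 3 (new)  [load 2400/3100]
  2200 → container 4 (new)  [load 2200/3100]
  400 → container 3  [load 2800/3100]
  2200 → container 5 (new)  [load 2200/3100]
  900 → container 4  [load 3100/3100]
  800 → container 5  [load 3000/3100]
5 containers opened.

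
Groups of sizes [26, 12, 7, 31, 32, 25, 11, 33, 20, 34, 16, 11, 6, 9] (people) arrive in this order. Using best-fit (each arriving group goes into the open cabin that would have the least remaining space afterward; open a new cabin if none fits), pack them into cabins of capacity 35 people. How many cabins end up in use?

  26 → cabin 1 (new)  [load 26/35]
  12 → cabin 2 (new)  [load 12/35]
  7 → cabin 1  [load 33/35]
  31 → cabin 3 (new)  [load 31/35]
  32 → cabin 4 (new)  [load 32/35]
  25 → cabin 5 (new)  [load 25/35]
  11 → cabin 2  [load 23/35]
  33 → cabin 6 (new)  [load 33/35]
  20 → cabin 7 (new)  [load 20/35]
  34 → cabin 8 (new)  [load 34/35]
  16 → cabin 9 (new)  [load 16/35]
  11 → cabin 2  [load 34/35]
  6 → cabin 5  [load 31/35]
  9 → cabin 7  [load 29/35]
9 cabins opened.

9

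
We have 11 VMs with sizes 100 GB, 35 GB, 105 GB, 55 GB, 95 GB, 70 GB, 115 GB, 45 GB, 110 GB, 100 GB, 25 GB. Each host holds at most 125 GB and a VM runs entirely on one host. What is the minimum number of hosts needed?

Total = 115 + 110 + 105 + 100 + 100 + 95 + 70 + 55 + 45 + 35 + 25 = 855 GB.
Lower bound: ⌈855/125⌉ = 7 hosts.
A packing using 8 hosts:
  host 1: 115 = 115
  host 2: 110 = 110
  host 3: 105 = 105
  host 4: 100 + 25 = 125
  host 5: 100 = 100
  host 6: 95 = 95
  host 7: 70 + 55 = 125
  host 8: 45 + 35 = 80
No arrangement into 7 hosts stays within capacity, so 8 is optimal.

8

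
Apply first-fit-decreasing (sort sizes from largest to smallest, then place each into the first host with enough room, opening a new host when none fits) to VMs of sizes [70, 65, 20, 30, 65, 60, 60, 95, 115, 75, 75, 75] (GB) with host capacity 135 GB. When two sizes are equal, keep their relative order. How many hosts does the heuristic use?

Sorted descending: 115, 95, 75, 75, 75, 70, 65, 65, 60, 60, 30, 20.
  115 → host 1 (new)  [load 115/135]
  95 → host 2 (new)  [load 95/135]
  75 → host 3 (new)  [load 75/135]
  75 → host 4 (new)  [load 75/135]
  75 → host 5 (new)  [load 75/135]
  70 → host 6 (new)  [load 70/135]
  65 → host 6  [load 135/135]
  65 → host 7 (new)  [load 65/135]
  60 → host 3  [load 135/135]
  60 → host 4  [load 135/135]
  30 → host 2  [load 125/135]
  20 → host 1  [load 135/135]
7 hosts opened.

7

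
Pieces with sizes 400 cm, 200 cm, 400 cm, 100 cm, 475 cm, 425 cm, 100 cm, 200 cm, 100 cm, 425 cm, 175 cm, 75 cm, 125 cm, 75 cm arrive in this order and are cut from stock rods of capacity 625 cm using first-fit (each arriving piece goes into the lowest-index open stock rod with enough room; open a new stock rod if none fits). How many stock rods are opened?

6

  400 → stock rod 1 (new)  [load 400/625]
  200 → stock rod 1  [load 600/625]
  400 → stock rod 2 (new)  [load 400/625]
  100 → stock rod 2  [load 500/625]
  475 → stock rod 3 (new)  [load 475/625]
  425 → stock rod 4 (new)  [load 425/625]
  100 → stock rod 2  [load 600/625]
  200 → stock rod 4  [load 625/625]
  100 → stock rod 3  [load 575/625]
  425 → stock rod 5 (new)  [load 425/625]
  175 → stock rod 5  [load 600/625]
  75 → stock rod 6 (new)  [load 75/625]
  125 → stock rod 6  [load 200/625]
  75 → stock rod 6  [load 275/625]
6 stock rods opened.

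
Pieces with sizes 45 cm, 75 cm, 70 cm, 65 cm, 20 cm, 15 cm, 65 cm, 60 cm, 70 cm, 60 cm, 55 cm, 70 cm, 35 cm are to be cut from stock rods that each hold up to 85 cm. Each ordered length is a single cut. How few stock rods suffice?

10

Total = 75 + 70 + 70 + 70 + 65 + 65 + 60 + 60 + 55 + 45 + 35 + 20 + 15 = 705 cm.
Lower bound: ⌈705/85⌉ = 9 stock rods.
Also, 10 pieces each exceed 85/2 cm, and no two of those can share a stock rod, so at least 10 stock rods are needed.
A packing using 10 stock rods:
  stock rod 1: 75 = 75
  stock rod 2: 70 + 15 = 85
  stock rod 3: 70 = 70
  stock rod 4: 70 = 70
  stock rod 5: 65 + 20 = 85
  stock rod 6: 65 = 65
  stock rod 7: 60 = 60
  stock rod 8: 60 = 60
  stock rod 9: 55 = 55
  stock rod 10: 45 + 35 = 80
This matches the lower bound, so 10 is optimal.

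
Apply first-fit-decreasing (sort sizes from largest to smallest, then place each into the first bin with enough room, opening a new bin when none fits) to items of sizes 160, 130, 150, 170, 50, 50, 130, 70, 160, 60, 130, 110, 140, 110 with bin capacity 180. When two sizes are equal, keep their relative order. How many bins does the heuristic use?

Sorted descending: 170, 160, 160, 150, 140, 130, 130, 130, 110, 110, 70, 60, 50, 50.
  170 → bin 1 (new)  [load 170/180]
  160 → bin 2 (new)  [load 160/180]
  160 → bin 3 (new)  [load 160/180]
  150 → bin 4 (new)  [load 150/180]
  140 → bin 5 (new)  [load 140/180]
  130 → bin 6 (new)  [load 130/180]
  130 → bin 7 (new)  [load 130/180]
  130 → bin 8 (new)  [load 130/180]
  110 → bin 9 (new)  [load 110/180]
  110 → bin 10 (new)  [load 110/180]
  70 → bin 9  [load 180/180]
  60 → bin 10  [load 170/180]
  50 → bin 6  [load 180/180]
  50 → bin 7  [load 180/180]
10 bins opened.

10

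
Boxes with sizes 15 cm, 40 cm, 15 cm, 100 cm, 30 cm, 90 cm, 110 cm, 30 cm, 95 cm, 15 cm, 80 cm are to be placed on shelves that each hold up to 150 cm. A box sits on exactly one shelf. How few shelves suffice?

5

Total = 110 + 100 + 95 + 90 + 80 + 40 + 30 + 30 + 15 + 15 + 15 = 620 cm.
Lower bound: ⌈620/150⌉ = 5 shelves.
A packing using 5 shelves:
  shelf 1: 110 + 40 = 150
  shelf 2: 100 + 30 + 15 = 145
  shelf 3: 95 + 30 + 15 = 140
  shelf 4: 90 + 15 = 105
  shelf 5: 80 = 80
This matches the lower bound, so 5 is optimal.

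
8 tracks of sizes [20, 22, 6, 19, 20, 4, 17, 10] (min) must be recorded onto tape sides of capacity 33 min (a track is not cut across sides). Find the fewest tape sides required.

5

Total = 22 + 20 + 20 + 19 + 17 + 10 + 6 + 4 = 118 min.
Lower bound: ⌈118/33⌉ = 4 tape sides.
Also, 5 tracks each exceed 33/2 min, and no two of those can share a side, so at least 5 tape sides are needed.
A packing using 5 tape sides:
  side 1: 22 + 10 = 32
  side 2: 20 + 6 + 4 = 30
  side 3: 20 = 20
  side 4: 19 = 19
  side 5: 17 = 17
This matches the lower bound, so 5 is optimal.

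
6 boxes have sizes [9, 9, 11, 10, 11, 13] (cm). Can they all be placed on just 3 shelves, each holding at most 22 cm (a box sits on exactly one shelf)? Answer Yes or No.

Yes

A valid assignment using 3 shelves:
  shelf 1: 13 + 9 = 22
  shelf 2: 11 + 11 = 22
  shelf 3: 10 + 9 = 19
Every load is within 22 cm, so 3 shelves suffice.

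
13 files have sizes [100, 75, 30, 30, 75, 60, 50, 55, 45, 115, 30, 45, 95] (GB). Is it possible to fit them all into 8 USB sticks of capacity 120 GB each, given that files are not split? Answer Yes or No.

Yes

A valid assignment using 8 USB sticks:
  USB stick 1: 115 = 115
  USB stick 2: 100 = 100
  USB stick 3: 95 = 95
  USB stick 4: 75 + 45 = 120
  USB stick 5: 75 + 45 = 120
  USB stick 6: 60 + 55 = 115
  USB stick 7: 50 + 30 + 30 = 110
  USB stick 8: 30 = 30
Every load is within 120 GB, so 8 USB sticks suffice.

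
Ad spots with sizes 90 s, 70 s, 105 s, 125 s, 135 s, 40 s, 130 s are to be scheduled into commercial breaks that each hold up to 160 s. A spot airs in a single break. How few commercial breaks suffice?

Total = 135 + 130 + 125 + 105 + 90 + 70 + 40 = 695 s.
Lower bound: ⌈695/160⌉ = 5 commercial breaks.
A packing using 5 commercial breaks:
  break 1: 135 = 135
  break 2: 130 = 130
  break 3: 125 = 125
  break 4: 105 + 40 = 145
  break 5: 90 + 70 = 160
This matches the lower bound, so 5 is optimal.

5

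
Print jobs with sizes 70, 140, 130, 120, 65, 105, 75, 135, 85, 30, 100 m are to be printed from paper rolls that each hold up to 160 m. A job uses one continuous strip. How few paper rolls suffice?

8

Total = 140 + 135 + 130 + 120 + 105 + 100 + 85 + 75 + 70 + 65 + 30 = 1055 m.
Lower bound: ⌈1055/160⌉ = 7 paper rolls.
A packing using 8 paper rolls:
  roll 1: 140 = 140
  roll 2: 135 = 135
  roll 3: 130 + 30 = 160
  roll 4: 120 = 120
  roll 5: 105 = 105
  roll 6: 100 = 100
  roll 7: 85 + 75 = 160
  roll 8: 70 + 65 = 135
No arrangement into 7 paper rolls stays within capacity, so 8 is optimal.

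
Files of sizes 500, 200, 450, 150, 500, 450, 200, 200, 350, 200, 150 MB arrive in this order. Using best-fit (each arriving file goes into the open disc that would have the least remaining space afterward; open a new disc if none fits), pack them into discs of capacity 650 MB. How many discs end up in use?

6

  500 → disc 1 (new)  [load 500/650]
  200 → disc 2 (new)  [load 200/650]
  450 → disc 2  [load 650/650]
  150 → disc 1  [load 650/650]
  500 → disc 3 (new)  [load 500/650]
  450 → disc 4 (new)  [load 450/650]
  200 → disc 4  [load 650/650]
  200 → disc 5 (new)  [load 200/650]
  350 → disc 5  [load 550/650]
  200 → disc 6 (new)  [load 200/650]
  150 → disc 3  [load 650/650]
6 discs opened.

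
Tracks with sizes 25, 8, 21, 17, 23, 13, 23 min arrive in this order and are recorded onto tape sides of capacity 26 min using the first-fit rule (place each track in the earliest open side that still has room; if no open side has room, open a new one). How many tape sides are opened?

6

  25 → side 1 (new)  [load 25/26]
  8 → side 2 (new)  [load 8/26]
  21 → side 3 (new)  [load 21/26]
  17 → side 2  [load 25/26]
  23 → side 4 (new)  [load 23/26]
  13 → side 5 (new)  [load 13/26]
  23 → side 6 (new)  [load 23/26]
6 tape sides opened.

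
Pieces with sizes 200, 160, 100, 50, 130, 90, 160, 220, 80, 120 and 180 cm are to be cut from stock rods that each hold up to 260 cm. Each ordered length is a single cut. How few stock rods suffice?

6

Total = 220 + 200 + 180 + 160 + 160 + 130 + 120 + 100 + 90 + 80 + 50 = 1490 cm.
Lower bound: ⌈1490/260⌉ = 6 stock rods.
A packing using 6 stock rods:
  stock rod 1: 220 = 220
  stock rod 2: 200 + 50 = 250
  stock rod 3: 180 + 80 = 260
  stock rod 4: 160 + 100 = 260
  stock rod 5: 160 + 90 = 250
  stock rod 6: 130 + 120 = 250
This matches the lower bound, so 6 is optimal.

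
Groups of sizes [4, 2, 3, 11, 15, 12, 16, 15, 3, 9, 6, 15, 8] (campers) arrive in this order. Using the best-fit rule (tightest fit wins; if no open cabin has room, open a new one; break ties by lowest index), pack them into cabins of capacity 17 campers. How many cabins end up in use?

  4 → cabin 1 (new)  [load 4/17]
  2 → cabin 1  [load 6/17]
  3 → cabin 1  [load 9/17]
  11 → cabin 2 (new)  [load 11/17]
  15 → cabin 3 (new)  [load 15/17]
  12 → cabin 4 (new)  [load 12/17]
  16 → cabin 5 (new)  [load 16/17]
  15 → cabin 6 (new)  [load 15/17]
  3 → cabin 4  [load 15/17]
  9 → cabin 7 (new)  [load 9/17]
  6 → cabin 2  [load 17/17]
  15 → cabin 8 (new)  [load 15/17]
  8 → cabin 1  [load 17/17]
8 cabins opened.

8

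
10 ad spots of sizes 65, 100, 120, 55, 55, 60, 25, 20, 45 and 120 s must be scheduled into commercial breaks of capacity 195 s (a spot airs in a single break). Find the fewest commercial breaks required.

Total = 120 + 120 + 100 + 65 + 60 + 55 + 55 + 45 + 25 + 20 = 665 s.
Lower bound: ⌈665/195⌉ = 4 commercial breaks.
A packing using 4 commercial breaks:
  break 1: 120 + 65 = 185
  break 2: 120 + 60 = 180
  break 3: 100 + 55 + 25 = 180
  break 4: 55 + 45 + 20 = 120
This matches the lower bound, so 4 is optimal.

4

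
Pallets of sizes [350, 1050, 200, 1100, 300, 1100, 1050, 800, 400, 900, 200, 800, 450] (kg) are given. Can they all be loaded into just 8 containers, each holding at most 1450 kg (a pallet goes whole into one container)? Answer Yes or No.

A valid assignment using 7 containers:
  container 1: 1100 + 350 = 1450
  container 2: 1100 + 300 = 1400
  container 3: 1050 + 400 = 1450
  container 4: 1050 + 200 + 200 = 1450
  container 5: 900 + 450 = 1350
  container 6: 800 = 800
  container 7: 800 = 800
That uses only 7 ≤ 8, so 8 containers are enough.

Yes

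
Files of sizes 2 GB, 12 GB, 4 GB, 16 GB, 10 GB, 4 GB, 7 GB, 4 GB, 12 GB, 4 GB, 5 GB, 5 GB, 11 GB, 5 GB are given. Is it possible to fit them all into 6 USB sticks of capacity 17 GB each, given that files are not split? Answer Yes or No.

Yes

A valid assignment using 6 USB sticks:
  USB stick 1: 16 = 16
  USB stick 2: 12 + 5 = 17
  USB stick 3: 12 + 5 = 17
  USB stick 4: 11 + 4 + 2 = 17
  USB stick 5: 10 + 7 = 17
  USB stick 6: 5 + 4 + 4 + 4 = 17
Every load is within 17 GB, so 6 USB sticks suffice.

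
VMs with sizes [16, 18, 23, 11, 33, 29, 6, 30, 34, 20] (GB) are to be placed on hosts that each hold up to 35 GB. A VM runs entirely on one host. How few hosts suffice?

Total = 34 + 33 + 30 + 29 + 23 + 20 + 18 + 16 + 11 + 6 = 220 GB.
Lower bound: ⌈220/35⌉ = 7 hosts.
A packing using 7 hosts:
  host 1: 34 = 34
  host 2: 33 = 33
  host 3: 30 = 30
  host 4: 29 + 6 = 35
  host 5: 23 + 11 = 34
  host 6: 20 = 20
  host 7: 18 + 16 = 34
This matches the lower bound, so 7 is optimal.

7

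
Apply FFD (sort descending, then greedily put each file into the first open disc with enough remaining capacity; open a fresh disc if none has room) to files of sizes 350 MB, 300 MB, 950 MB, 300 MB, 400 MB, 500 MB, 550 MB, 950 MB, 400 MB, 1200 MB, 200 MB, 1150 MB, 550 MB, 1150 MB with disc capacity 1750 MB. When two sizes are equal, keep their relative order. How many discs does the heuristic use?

6

Sorted descending: 1200, 1150, 1150, 950, 950, 550, 550, 500, 400, 400, 350, 300, 300, 200.
  1200 → disc 1 (new)  [load 1200/1750]
  1150 → disc 2 (new)  [load 1150/1750]
  1150 → disc 3 (new)  [load 1150/1750]
  950 → disc 4 (new)  [load 950/1750]
  950 → disc 5 (new)  [load 950/1750]
  550 → disc 1  [load 1750/1750]
  550 → disc 2  [load 1700/1750]
  500 → disc 3  [load 1650/1750]
  400 → disc 4  [load 1350/1750]
  400 → disc 4  [load 1750/1750]
  350 → disc 5  [load 1300/1750]
  300 → disc 5  [load 1600/1750]
  300 → disc 6 (new)  [load 300/1750]
  200 → disc 6  [load 500/1750]
6 discs opened.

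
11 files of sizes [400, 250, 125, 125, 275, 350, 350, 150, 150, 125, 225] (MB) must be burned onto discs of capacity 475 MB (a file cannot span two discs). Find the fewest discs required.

6

Total = 400 + 350 + 350 + 275 + 250 + 225 + 150 + 150 + 125 + 125 + 125 = 2525 MB.
Lower bound: ⌈2525/475⌉ = 6 discs.
A packing using 6 discs:
  disc 1: 400 = 400
  disc 2: 350 + 125 = 475
  disc 3: 350 + 125 = 475
  disc 4: 275 + 150 = 425
  disc 5: 250 + 225 = 475
  disc 6: 150 + 125 = 275
This matches the lower bound, so 6 is optimal.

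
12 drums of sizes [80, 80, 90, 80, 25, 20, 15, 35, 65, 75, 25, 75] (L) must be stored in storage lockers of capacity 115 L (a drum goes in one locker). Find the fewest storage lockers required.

7

Total = 90 + 80 + 80 + 80 + 75 + 75 + 65 + 35 + 25 + 25 + 20 + 15 = 665 L.
Lower bound: ⌈665/115⌉ = 6 storage lockers.
Also, 7 drums each exceed 115/2 L, and no two of those can share a locker, so at least 7 storage lockers are needed.
A packing using 7 storage lockers:
  locker 1: 90 + 25 = 115
  locker 2: 80 + 35 = 115
  locker 3: 80 + 25 = 105
  locker 4: 80 + 20 + 15 = 115
  locker 5: 75 = 75
  locker 6: 75 = 75
  locker 7: 65 = 65
This matches the lower bound, so 7 is optimal.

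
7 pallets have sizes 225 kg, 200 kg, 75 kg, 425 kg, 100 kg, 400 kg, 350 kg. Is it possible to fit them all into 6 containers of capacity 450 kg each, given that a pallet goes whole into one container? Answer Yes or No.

A valid assignment using 5 containers:
  container 1: 425 = 425
  container 2: 400 = 400
  container 3: 350 + 100 = 450
  container 4: 225 + 200 = 425
  container 5: 75 = 75
That uses only 5 ≤ 6, so 6 containers are enough.

Yes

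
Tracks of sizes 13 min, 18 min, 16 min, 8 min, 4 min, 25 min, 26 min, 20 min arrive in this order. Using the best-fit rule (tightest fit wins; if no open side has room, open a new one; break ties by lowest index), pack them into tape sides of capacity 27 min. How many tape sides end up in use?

6

  13 → side 1 (new)  [load 13/27]
  18 → side 2 (new)  [load 18/27]
  16 → side 3 (new)  [load 16/27]
  8 → side 2  [load 26/27]
  4 → side 3  [load 20/27]
  25 → side 4 (new)  [load 25/27]
  26 → side 5 (new)  [load 26/27]
  20 → side 6 (new)  [load 20/27]
6 tape sides opened.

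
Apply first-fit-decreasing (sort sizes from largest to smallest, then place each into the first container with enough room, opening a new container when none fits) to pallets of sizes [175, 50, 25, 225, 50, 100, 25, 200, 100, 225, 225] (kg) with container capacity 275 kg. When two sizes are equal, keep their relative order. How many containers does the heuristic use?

6

Sorted descending: 225, 225, 225, 200, 175, 100, 100, 50, 50, 25, 25.
  225 → container 1 (new)  [load 225/275]
  225 → container 2 (new)  [load 225/275]
  225 → container 3 (new)  [load 225/275]
  200 → container 4 (new)  [load 200/275]
  175 → container 5 (new)  [load 175/275]
  100 → container 5  [load 275/275]
  100 → container 6 (new)  [load 100/275]
  50 → container 1  [load 275/275]
  50 → container 2  [load 275/275]
  25 → container 3  [load 250/275]
  25 → container 3  [load 275/275]
6 containers opened.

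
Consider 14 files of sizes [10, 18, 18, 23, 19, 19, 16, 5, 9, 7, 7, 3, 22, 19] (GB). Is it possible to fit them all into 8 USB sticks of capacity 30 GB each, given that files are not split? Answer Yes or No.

Yes

A valid assignment using 8 USB sticks:
  USB stick 1: 23 + 7 = 30
  USB stick 2: 22 + 7 = 29
  USB stick 3: 19 + 10 = 29
  USB stick 4: 19 + 9 = 28
  USB stick 5: 19 + 5 + 3 = 27
  USB stick 6: 18 = 18
  USB stick 7: 18 = 18
  USB stick 8: 16 = 16
Every load is within 30 GB, so 8 USB sticks suffice.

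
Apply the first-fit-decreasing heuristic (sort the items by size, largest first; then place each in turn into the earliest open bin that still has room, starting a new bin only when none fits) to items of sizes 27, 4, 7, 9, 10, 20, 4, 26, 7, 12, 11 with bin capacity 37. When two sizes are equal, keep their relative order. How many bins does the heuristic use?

4

Sorted descending: 27, 26, 20, 12, 11, 10, 9, 7, 7, 4, 4.
  27 → bin 1 (new)  [load 27/37]
  26 → bin 2 (new)  [load 26/37]
  20 → bin 3 (new)  [load 20/37]
  12 → bin 3  [load 32/37]
  11 → bin 2  [load 37/37]
  10 → bin 1  [load 37/37]
  9 → bin 4 (new)  [load 9/37]
  7 → bin 4  [load 16/37]
  7 → bin 4  [load 23/37]
  4 → bin 3  [load 36/37]
  4 → bin 4  [load 27/37]
4 bins opened.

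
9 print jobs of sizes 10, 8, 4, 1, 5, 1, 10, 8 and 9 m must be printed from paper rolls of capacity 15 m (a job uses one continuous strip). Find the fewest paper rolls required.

Total = 10 + 10 + 9 + 8 + 8 + 5 + 4 + 1 + 1 = 56 m.
Lower bound: ⌈56/15⌉ = 4 paper rolls.
Also, 5 print jobs each exceed 15/2 m, and no two of those can share a roll, so at least 5 paper rolls are needed.
A packing using 5 paper rolls:
  roll 1: 10 + 5 = 15
  roll 2: 10 + 4 + 1 = 15
  roll 3: 9 + 1 = 10
  roll 4: 8 = 8
  roll 5: 8 = 8
This matches the lower bound, so 5 is optimal.

5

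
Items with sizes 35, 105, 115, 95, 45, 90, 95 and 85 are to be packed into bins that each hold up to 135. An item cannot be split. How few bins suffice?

Total = 115 + 105 + 95 + 95 + 90 + 85 + 45 + 35 = 665.
Lower bound: ⌈665/135⌉ = 5 bins.
Also, 6 items each exceed 135/2, and no two of those can share a bin, so at least 6 bins are needed.
A packing using 6 bins:
  bin 1: 115 = 115
  bin 2: 105 = 105
  bin 3: 95 + 35 = 130
  bin 4: 95 = 95
  bin 5: 90 + 45 = 135
  bin 6: 85 = 85
This matches the lower bound, so 6 is optimal.

6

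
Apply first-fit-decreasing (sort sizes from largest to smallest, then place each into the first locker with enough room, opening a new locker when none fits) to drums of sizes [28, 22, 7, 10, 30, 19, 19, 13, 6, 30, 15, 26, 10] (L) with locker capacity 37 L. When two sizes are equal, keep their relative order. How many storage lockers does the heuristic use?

Sorted descending: 30, 30, 28, 26, 22, 19, 19, 15, 13, 10, 10, 7, 6.
  30 → locker 1 (new)  [load 30/37]
  30 → locker 2 (new)  [load 30/37]
  28 → locker 3 (new)  [load 28/37]
  26 → locker 4 (new)  [load 26/37]
  22 → locker 5 (new)  [load 22/37]
  19 → locker 6 (new)  [load 19/37]
  19 → locker 7 (new)  [load 19/37]
  15 → locker 5  [load 37/37]
  13 → locker 6  [load 32/37]
  10 → locker 4  [load 36/37]
  10 → locker 7  [load 29/37]
  7 → locker 1  [load 37/37]
  6 → locker 2  [load 36/37]
7 storage lockers opened.

7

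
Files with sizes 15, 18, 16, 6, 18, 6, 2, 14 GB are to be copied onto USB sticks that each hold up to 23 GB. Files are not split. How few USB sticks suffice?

5

Total = 18 + 18 + 16 + 15 + 14 + 6 + 6 + 2 = 95 GB.
Lower bound: ⌈95/23⌉ = 5 USB sticks.
A packing using 5 USB sticks:
  USB stick 1: 18 + 2 = 20
  USB stick 2: 18 = 18
  USB stick 3: 16 + 6 = 22
  USB stick 4: 15 + 6 = 21
  USB stick 5: 14 = 14
This matches the lower bound, so 5 is optimal.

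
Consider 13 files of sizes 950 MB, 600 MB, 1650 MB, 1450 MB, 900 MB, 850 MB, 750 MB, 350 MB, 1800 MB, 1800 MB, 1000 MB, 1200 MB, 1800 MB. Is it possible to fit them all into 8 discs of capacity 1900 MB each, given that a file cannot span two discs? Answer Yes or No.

Total = 15100 MB; ⌈15100/1900⌉ = 8.
The bound of 8 does not rule out 8, but exhaustive search shows no assignment into 8 discs of capacity 1900 MB exists — the minimum is 9.

No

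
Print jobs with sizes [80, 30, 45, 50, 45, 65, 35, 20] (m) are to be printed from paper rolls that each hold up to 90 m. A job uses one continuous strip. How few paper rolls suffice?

Total = 80 + 65 + 50 + 45 + 45 + 35 + 30 + 20 = 370 m.
Lower bound: ⌈370/90⌉ = 5 paper rolls.
A packing using 5 paper rolls:
  roll 1: 80 = 80
  roll 2: 65 + 20 = 85
  roll 3: 50 + 35 = 85
  roll 4: 45 + 45 = 90
  roll 5: 30 = 30
This matches the lower bound, so 5 is optimal.

5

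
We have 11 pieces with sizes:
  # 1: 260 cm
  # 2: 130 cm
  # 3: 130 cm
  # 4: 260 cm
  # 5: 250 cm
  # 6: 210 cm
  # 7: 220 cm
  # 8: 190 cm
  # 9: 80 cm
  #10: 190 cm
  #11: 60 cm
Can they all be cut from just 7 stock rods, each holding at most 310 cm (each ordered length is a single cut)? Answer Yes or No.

No

Total = 1980 cm; ⌈1980/310⌉ = 7.
The bound of 7 does not rule out 7, but exhaustive search shows no assignment into 7 stock rods of capacity 310 cm exists — the minimum is 8.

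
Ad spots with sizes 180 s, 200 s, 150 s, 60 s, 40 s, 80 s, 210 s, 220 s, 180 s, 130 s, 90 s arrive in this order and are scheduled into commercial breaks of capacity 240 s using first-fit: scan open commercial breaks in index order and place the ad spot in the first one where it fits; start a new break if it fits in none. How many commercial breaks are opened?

  180 → break 1 (new)  [load 180/240]
  200 → break 2 (new)  [load 200/240]
  150 → break 3 (new)  [load 150/240]
  60 → break 1  [load 240/240]
  40 → break 2  [load 240/240]
  80 → break 3  [load 230/240]
  210 → break 4 (new)  [load 210/240]
  220 → break 5 (new)  [load 220/240]
  180 → break 6 (new)  [load 180/240]
  130 → break 7 (new)  [load 130/240]
  90 → break 7  [load 220/240]
7 commercial breaks opened.

7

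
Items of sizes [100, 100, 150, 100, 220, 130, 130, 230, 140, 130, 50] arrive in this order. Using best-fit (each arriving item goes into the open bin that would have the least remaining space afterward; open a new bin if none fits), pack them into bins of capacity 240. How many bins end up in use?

8

  100 → bin 1 (new)  [load 100/240]
  100 → bin 1  [load 200/240]
  150 → bin 2 (new)  [load 150/240]
  100 → bin 3 (new)  [load 100/240]
  220 → bin 4 (new)  [load 220/240]
  130 → bin 3  [load 230/240]
  130 → bin 5 (new)  [load 130/240]
  230 → bin 6 (new)  [load 230/240]
  140 → bin 7 (new)  [load 140/240]
  130 → bin 8 (new)  [load 130/240]
  50 → bin 2  [load 200/240]
8 bins opened.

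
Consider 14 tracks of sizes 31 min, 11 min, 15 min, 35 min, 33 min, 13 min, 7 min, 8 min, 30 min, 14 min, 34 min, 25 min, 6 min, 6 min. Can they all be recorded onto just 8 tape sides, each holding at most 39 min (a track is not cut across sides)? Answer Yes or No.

Yes

A valid assignment using 8 tape sides:
  side 1: 35 = 35
  side 2: 34 = 34
  side 3: 33 + 6 = 39
  side 4: 31 + 8 = 39
  side 5: 30 + 7 = 37
  side 6: 25 + 14 = 39
  side 7: 15 + 13 + 11 = 39
  side 8: 6 = 6
Every load is within 39 min, so 8 tape sides suffice.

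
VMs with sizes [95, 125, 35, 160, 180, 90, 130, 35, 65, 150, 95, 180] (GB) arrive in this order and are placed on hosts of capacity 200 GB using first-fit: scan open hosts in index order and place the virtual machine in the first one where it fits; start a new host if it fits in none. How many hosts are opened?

  95 → host 1 (new)  [load 95/200]
  125 → host 2 (new)  [load 125/200]
  35 → host 1  [load 130/200]
  160 → host 3 (new)  [load 160/200]
  180 → host 4 (new)  [load 180/200]
  90 → host 5 (new)  [load 90/200]
  130 → host 6 (new)  [load 130/200]
  35 → host 1  [load 165/200]
  65 → host 2  [load 190/200]
  150 → host 7 (new)  [load 150/200]
  95 → host 5  [load 185/200]
  180 → host 8 (new)  [load 180/200]
8 hosts opened.

8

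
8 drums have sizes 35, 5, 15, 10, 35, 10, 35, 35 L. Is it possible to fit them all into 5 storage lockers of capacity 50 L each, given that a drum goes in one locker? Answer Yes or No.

Yes

A valid assignment using 4 storage lockers:
  locker 1: 35 + 15 = 50
  locker 2: 35 + 10 + 5 = 50
  locker 3: 35 + 10 = 45
  locker 4: 35 = 35
That uses only 4 ≤ 5, so 5 storage lockers are enough.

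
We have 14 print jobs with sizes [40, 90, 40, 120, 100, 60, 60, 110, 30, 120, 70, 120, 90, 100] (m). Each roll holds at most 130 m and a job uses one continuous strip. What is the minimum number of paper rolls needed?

10

Total = 120 + 120 + 120 + 110 + 100 + 100 + 90 + 90 + 70 + 60 + 60 + 40 + 40 + 30 = 1150 m.
Lower bound: ⌈1150/130⌉ = 9 paper rolls.
A packing using 10 paper rolls:
  roll 1: 120 = 120
  roll 2: 120 = 120
  roll 3: 120 = 120
  roll 4: 110 = 110
  roll 5: 100 + 30 = 130
  roll 6: 100 = 100
  roll 7: 90 + 40 = 130
  roll 8: 90 + 40 = 130
  roll 9: 70 + 60 = 130
  roll 10: 60 = 60
No arrangement into 9 paper rolls stays within capacity, so 10 is optimal.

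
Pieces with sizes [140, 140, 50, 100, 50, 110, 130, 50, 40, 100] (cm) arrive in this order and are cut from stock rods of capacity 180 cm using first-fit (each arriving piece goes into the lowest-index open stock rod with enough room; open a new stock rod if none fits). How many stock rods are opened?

  140 → stock rod 1 (new)  [load 140/180]
  140 → stock rod 2 (new)  [load 140/180]
  50 → stock rod 3 (new)  [load 50/180]
  100 → stock rod 3  [load 150/180]
  50 → stock rod 4 (new)  [load 50/180]
  110 → stock rod 4  [load 160/180]
  130 → stock rod 5 (new)  [load 130/180]
  50 → stock rod 5  [load 180/180]
  40 → stock rod 1  [load 180/180]
  100 → stock rod 6 (new)  [load 100/180]
6 stock rods opened.

6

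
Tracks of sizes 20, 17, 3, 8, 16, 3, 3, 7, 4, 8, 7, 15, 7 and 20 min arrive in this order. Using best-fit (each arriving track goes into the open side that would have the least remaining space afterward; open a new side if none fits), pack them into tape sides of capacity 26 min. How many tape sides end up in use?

  20 → side 1 (new)  [load 20/26]
  17 → side 2 (new)  [load 17/26]
  3 → side 1  [load 23/26]
  8 → side 2  [load 25/26]
  16 → side 3 (new)  [load 16/26]
  3 → side 1  [load 26/26]
  3 → side 3  [load 19/26]
  7 → side 3  [load 26/26]
  4 → side 4 (new)  [load 4/26]
  8 → side 4  [load 12/26]
  7 → side 4  [load 19/26]
  15 → side 5 (new)  [load 15/26]
  7 → side 4  [load 26/26]
  20 → side 6 (new)  [load 20/26]
6 tape sides opened.

6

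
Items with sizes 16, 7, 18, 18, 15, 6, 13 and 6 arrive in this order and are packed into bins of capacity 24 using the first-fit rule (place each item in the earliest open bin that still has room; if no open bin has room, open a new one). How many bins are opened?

5

  16 → bin 1 (new)  [load 16/24]
  7 → bin 1  [load 23/24]
  18 → bin 2 (new)  [load 18/24]
  18 → bin 3 (new)  [load 18/24]
  15 → bin 4 (new)  [load 15/24]
  6 → bin 2  [load 24/24]
  13 → bin 5 (new)  [load 13/24]
  6 → bin 3  [load 24/24]
5 bins opened.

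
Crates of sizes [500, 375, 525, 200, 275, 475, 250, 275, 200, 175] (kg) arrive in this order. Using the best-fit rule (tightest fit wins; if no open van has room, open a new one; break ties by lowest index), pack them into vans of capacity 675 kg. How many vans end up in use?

  500 → van 1 (new)  [load 500/675]
  375 → van 2 (new)  [load 375/675]
  525 → van 3 (new)  [load 525/675]
  200 → van 2  [load 575/675]
  275 → van 4 (new)  [load 275/675]
  475 → van 5 (new)  [load 475/675]
  250 → van 4  [load 525/675]
  275 → van 6 (new)  [load 275/675]
  200 → van 5  [load 675/675]
  175 → van 1  [load 675/675]
6 vans opened.

6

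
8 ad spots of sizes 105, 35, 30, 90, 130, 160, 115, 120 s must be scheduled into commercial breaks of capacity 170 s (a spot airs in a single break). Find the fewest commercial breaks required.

6

Total = 160 + 130 + 120 + 115 + 105 + 90 + 35 + 30 = 785 s.
Lower bound: ⌈785/170⌉ = 5 commercial breaks.
Also, 6 ad spots each exceed 85 s, and no two of those can share a break, so at least 6 commercial breaks are needed.
A packing using 6 commercial breaks:
  break 1: 160 = 160
  break 2: 130 + 35 = 165
  break 3: 120 + 30 = 150
  break 4: 115 = 115
  break 5: 105 = 105
  break 6: 90 = 90
This matches the lower bound, so 6 is optimal.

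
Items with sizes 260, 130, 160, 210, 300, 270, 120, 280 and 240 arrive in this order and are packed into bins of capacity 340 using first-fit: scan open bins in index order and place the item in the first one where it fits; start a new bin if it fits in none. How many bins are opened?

7

  260 → bin 1 (new)  [load 260/340]
  130 → bin 2 (new)  [load 130/340]
  160 → bin 2  [load 290/340]
  210 → bin 3 (new)  [load 210/340]
  300 → bin 4 (new)  [load 300/340]
  270 → bin 5 (new)  [load 270/340]
  120 → bin 3  [load 330/340]
  280 → bin 6 (new)  [load 280/340]
  240 → bin 7 (new)  [load 240/340]
7 bins opened.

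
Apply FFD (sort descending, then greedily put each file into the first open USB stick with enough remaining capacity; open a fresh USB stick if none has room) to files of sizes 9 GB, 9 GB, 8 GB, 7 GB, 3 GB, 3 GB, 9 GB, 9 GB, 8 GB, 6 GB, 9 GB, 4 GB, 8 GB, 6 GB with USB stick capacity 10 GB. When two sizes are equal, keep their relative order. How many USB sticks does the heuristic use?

Sorted descending: 9, 9, 9, 9, 9, 8, 8, 8, 7, 6, 6, 4, 3, 3.
  9 → USB stick 1 (new)  [load 9/10]
  9 → USB stick 2 (new)  [load 9/10]
  9 → USB stick 3 (new)  [load 9/10]
  9 → USB stick 4 (new)  [load 9/10]
  9 → USB stick 5 (new)  [load 9/10]
  8 → USB stick 6 (new)  [load 8/10]
  8 → USB stick 7 (new)  [load 8/10]
  8 → USB stick 8 (new)  [load 8/10]
  7 → USB stick 9 (new)  [load 7/10]
  6 → USB stick 10 (new)  [load 6/10]
  6 → USB stick 11 (new)  [load 6/10]
  4 → USB stick 10  [load 10/10]
  3 → USB stick 9  [load 10/10]
  3 → USB stick 11  [load 9/10]
11 USB sticks opened.

11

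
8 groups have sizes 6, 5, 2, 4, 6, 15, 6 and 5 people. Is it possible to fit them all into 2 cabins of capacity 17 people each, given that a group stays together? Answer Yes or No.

Total = 49 people; ⌈49/17⌉ = 3.
At least 3 cabins are required, but only 2 are allowed.

No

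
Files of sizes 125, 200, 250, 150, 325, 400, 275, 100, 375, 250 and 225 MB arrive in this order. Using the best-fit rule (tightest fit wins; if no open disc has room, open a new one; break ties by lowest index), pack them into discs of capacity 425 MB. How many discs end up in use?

8

  125 → disc 1 (new)  [load 125/425]
  200 → disc 1  [load 325/425]
  250 → disc 2 (new)  [load 250/425]
  150 → disc 2  [load 400/425]
  325 → disc 3 (new)  [load 325/425]
  400 → disc 4 (new)  [load 400/425]
  275 → disc 5 (new)  [load 275/425]
  100 → disc 1  [load 425/425]
  375 → disc 6 (new)  [load 375/425]
  250 → disc 7 (new)  [load 250/425]
  225 → disc 8 (new)  [load 225/425]
8 discs opened.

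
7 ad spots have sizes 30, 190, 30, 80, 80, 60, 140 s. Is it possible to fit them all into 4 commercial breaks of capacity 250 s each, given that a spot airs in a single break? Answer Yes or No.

Yes

A valid assignment using 3 commercial breaks:
  break 1: 190 + 60 = 250
  break 2: 140 + 80 + 30 = 250
  break 3: 80 + 30 = 110
That uses only 3 ≤ 4, so 4 commercial breaks are enough.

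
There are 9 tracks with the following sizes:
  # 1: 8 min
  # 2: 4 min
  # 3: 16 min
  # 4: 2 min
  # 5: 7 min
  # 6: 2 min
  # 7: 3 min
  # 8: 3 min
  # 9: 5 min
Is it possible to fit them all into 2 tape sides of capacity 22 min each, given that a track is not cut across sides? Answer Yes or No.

Total = 50 min; ⌈50/22⌉ = 3.
At least 3 tape sides are required, but only 2 are allowed.

No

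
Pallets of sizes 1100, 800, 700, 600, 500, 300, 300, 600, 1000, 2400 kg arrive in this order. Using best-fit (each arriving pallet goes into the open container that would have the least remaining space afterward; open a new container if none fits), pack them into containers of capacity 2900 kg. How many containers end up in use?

  1100 → container 1 (new)  [load 1100/2900]
  800 → container 1  [load 1900/2900]
  700 → container 1  [load 2600/2900]
  600 → container 2 (new)  [load 600/2900]
  500 → container 2  [load 1100/2900]
  300 → container 1  [load 2900/2900]
  300 → container 2  [load 1400/2900]
  600 → container 2  [load 2000/2900]
  1000 → container 3 (new)  [load 1000/2900]
  2400 → container 4 (new)  [load 2400/2900]
4 containers opened.

4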